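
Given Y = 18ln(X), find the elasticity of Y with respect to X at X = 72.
Elasticity = 1/ln(72) ≈ 0.2338

Elasticity = (dY/dX) · (X/Y)

dY/dX = 18/X
At X = 72: dY/dX = 1/4, Y = 18·ln(72)

Elasticity = (1/4) · (72 / (18·ln(72))) = 1/ln(72) ≈ 0.2338

Interpretation: for a small percentage change in X, the percentage change in Y is approximately 0.23 times as large.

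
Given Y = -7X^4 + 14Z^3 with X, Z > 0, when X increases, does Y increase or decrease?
Y decreases

Taking the partial derivative:
∂Y/∂X = -28X^3

∂Y/∂X = -28X^3 < 0 (assuming positive values)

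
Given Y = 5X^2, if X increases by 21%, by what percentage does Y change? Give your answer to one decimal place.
46.4%

For Y = 5X^2:
If X → X(1 + 0.21)
Then Y → Y · (1 + 0.21)^2
     = Y · 1.4641

Percentage change = ((1 + 0.21)^2 − 1) × 100% ≈ 46.4%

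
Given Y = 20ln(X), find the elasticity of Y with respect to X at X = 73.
Elasticity = 1/ln(73) ≈ 0.2331

Elasticity = (dY/dX) · (X/Y)

dY/dX = 20/X
At X = 73: dY/dX = 20/73, Y = 20·ln(73)

Elasticity = (20/73) · (73 / (20·ln(73))) = 1/ln(73) ≈ 0.2331

Interpretation: for a small percentage change in X, the percentage change in Y is approximately 0.23 times as large.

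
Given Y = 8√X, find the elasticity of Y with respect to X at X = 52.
Elasticity = 1/2

Elasticity = (dY/dX) · (X/Y)

dY/dX = 4/√X
At X = 52: dY/dX = 2·√13/13, Y = 16·√13

Elasticity = (2·√13/13) · (52 / (16·√13)) = 1/2

Interpretation: for a small percentage change in X, the percentage change in Y is approximately 0.50 times as large.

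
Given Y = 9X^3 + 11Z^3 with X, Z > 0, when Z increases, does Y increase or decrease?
Y increases

Taking the partial derivative:
∂Y/∂Z = 33Z^2

∂Y/∂Z = 33Z^2 > 0 (assuming positive values)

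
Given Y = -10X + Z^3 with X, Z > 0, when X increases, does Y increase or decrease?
Y decreases

Taking the partial derivative:
∂Y/∂X = -10

∂Y/∂X = -10 < 0 (assuming positive values)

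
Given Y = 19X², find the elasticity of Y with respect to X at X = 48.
Elasticity = 2

Elasticity = (dY/dX) · (X/Y)

dY/dX = 38·X
At X = 48: dY/dX = 1824, Y = 43776

Elasticity = 1824 · (48 / 43776) = 2

Interpretation: for a small percentage change in X, the percentage change in Y is approximately 2.00 times as large.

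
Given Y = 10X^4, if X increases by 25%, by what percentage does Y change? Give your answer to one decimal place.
144.1%

For Y = 10X^4:
If X → X(1 + 0.25)
Then Y → Y · (1 + 0.25)^4
     ≈ Y · 2.4414

Percentage change = ((1 + 0.25)^4 − 1) × 100% ≈ 144.1%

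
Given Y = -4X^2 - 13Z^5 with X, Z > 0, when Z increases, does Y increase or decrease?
Y decreases

Taking the partial derivative:
∂Y/∂Z = -65Z^4

∂Y/∂Z = -65Z^4 < 0 (assuming positive values)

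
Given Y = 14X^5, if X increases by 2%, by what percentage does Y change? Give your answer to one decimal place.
10.4%

For Y = 14X^5:
If X → X(1 + 0.02)
Then Y → Y · (1 + 0.02)^5
     ≈ Y · 1.1041

Percentage change = ((1 + 0.02)^5 − 1) × 100% ≈ 10.4%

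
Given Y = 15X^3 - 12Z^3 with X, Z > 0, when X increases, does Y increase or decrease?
Y increases

Taking the partial derivative:
∂Y/∂X = 45X^2

∂Y/∂X = 45X^2 > 0 (assuming positive values)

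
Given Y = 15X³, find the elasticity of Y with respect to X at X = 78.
Elasticity = 3

Elasticity = (dY/dX) · (X/Y)

dY/dX = 45·X²
At X = 78: dY/dX = 273780, Y = 7118280

Elasticity = 273780 · (78 / 7118280) = 3

Interpretation: for a small percentage change in X, the percentage change in Y is approximately 3.00 times as large.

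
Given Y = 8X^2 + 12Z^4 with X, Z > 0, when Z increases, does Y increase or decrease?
Y increases

Taking the partial derivative:
∂Y/∂Z = 48Z^3

∂Y/∂Z = 48Z^3 > 0 (assuming positive values)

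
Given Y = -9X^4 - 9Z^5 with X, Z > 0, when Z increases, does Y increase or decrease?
Y decreases

Taking the partial derivative:
∂Y/∂Z = -45Z^4

∂Y/∂Z = -45Z^4 < 0 (assuming positive values)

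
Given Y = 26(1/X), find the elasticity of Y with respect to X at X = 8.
Elasticity = -1

Elasticity = (dY/dX) · (X/Y)

dY/dX = -26/X²
At X = 8: dY/dX = -13/32, Y = 13/4

Elasticity = (-13/32) · (8 / (13/4)) = -1

Interpretation: for a small percentage change in X, the percentage change in Y is approximately -1.00 times as large.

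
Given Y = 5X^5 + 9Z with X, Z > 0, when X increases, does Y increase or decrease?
Y increases

Taking the partial derivative:
∂Y/∂X = 25X^4

∂Y/∂X = 25X^4 > 0 (assuming positive values)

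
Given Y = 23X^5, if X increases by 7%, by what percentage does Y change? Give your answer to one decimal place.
40.3%

For Y = 23X^5:
If X → X(1 + 0.07)
Then Y → Y · (1 + 0.07)^5
     ≈ Y · 1.4026

Percentage change = ((1 + 0.07)^5 − 1) × 100% ≈ 40.3%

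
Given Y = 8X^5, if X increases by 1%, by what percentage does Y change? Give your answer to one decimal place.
5.1%

For Y = 8X^5:
If X → X(1 + 0.01)
Then Y → Y · (1 + 0.01)^5
     ≈ Y · 1.0510

Percentage change = ((1 + 0.01)^5 − 1) × 100% ≈ 5.1%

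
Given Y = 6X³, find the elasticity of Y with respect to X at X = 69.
Elasticity = 3

Elasticity = (dY/dX) · (X/Y)

dY/dX = 18·X²
At X = 69: dY/dX = 85698, Y = 1971054

Elasticity = 85698 · (69 / 1971054) = 3

Interpretation: for a small percentage change in X, the percentage change in Y is approximately 3.00 times as large.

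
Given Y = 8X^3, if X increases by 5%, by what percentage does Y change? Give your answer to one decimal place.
15.8%

For Y = 8X^3:
If X → X(1 + 0.05)
Then Y → Y · (1 + 0.05)^3
     ≈ Y · 1.1576

Percentage change = ((1 + 0.05)^3 − 1) × 100% ≈ 15.8%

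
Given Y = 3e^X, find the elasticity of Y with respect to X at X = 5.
Elasticity = 5

Elasticity = (dY/dX) · (X/Y)

dY/dX = 3·e^X
At X = 5: dY/dX = 3·e^5, Y = 3·e^5

Elasticity = (3·e^5) · (5 / (3·e^5)) = 5

Interpretation: for a small percentage change in X, the percentage change in Y is approximately 5.00 times as large.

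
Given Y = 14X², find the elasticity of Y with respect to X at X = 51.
Elasticity = 2

Elasticity = (dY/dX) · (X/Y)

dY/dX = 28·X
At X = 51: dY/dX = 1428, Y = 36414

Elasticity = 1428 · (51 / 36414) = 2

Interpretation: for a small percentage change in X, the percentage change in Y is approximately 2.00 times as large.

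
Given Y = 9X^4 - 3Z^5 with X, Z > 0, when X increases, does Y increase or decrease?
Y increases

Taking the partial derivative:
∂Y/∂X = 36X^3

∂Y/∂X = 36X^3 > 0 (assuming positive values)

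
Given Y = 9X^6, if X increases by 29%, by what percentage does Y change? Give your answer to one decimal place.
360.8%

For Y = 9X^6:
If X → X(1 + 0.29)
Then Y → Y · (1 + 0.29)^6
     ≈ Y · 4.6083

Percentage change = ((1 + 0.29)^6 − 1) × 100% ≈ 360.8%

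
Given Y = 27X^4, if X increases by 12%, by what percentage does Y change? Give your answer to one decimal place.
57.4%

For Y = 27X^4:
If X → X(1 + 0.12)
Then Y → Y · (1 + 0.12)^4
     ≈ Y · 1.5735

Percentage change = ((1 + 0.12)^4 − 1) × 100% ≈ 57.4%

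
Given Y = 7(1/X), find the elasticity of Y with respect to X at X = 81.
Elasticity = -1

Elasticity = (dY/dX) · (X/Y)

dY/dX = -7/X²
At X = 81: dY/dX = -7/6561, Y = 7/81

Elasticity = (-7/6561) · (81 / (7/81)) = -1

Interpretation: for a small percentage change in X, the percentage change in Y is approximately -1.00 times as large.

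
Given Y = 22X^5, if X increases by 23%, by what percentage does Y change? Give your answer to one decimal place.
181.5%

For Y = 22X^5:
If X → X(1 + 0.23)
Then Y → Y · (1 + 0.23)^5
     ≈ Y · 2.8153

Percentage change = ((1 + 0.23)^5 − 1) × 100% ≈ 181.5%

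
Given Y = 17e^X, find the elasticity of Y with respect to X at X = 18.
Elasticity = 18

Elasticity = (dY/dX) · (X/Y)

dY/dX = 17·e^X
At X = 18: dY/dX = 17·e^18, Y = 17·e^18

Elasticity = (17·e^18) · (18 / (17·e^18)) = 18

Interpretation: for a small percentage change in X, the percentage change in Y is approximately 18.00 times as large.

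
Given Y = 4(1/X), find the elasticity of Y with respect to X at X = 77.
Elasticity = -1

Elasticity = (dY/dX) · (X/Y)

dY/dX = -4/X²
At X = 77: dY/dX = -4/5929, Y = 4/77

Elasticity = (-4/5929) · (77 / (4/77)) = -1

Interpretation: for a small percentage change in X, the percentage change in Y is approximately -1.00 times as large.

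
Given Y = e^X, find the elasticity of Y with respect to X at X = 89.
Elasticity = 89

Elasticity = (dY/dX) · (X/Y)

dY/dX = e^X
At X = 89: dY/dX = e^89, Y = e^89

Elasticity = (e^89) · (89 / (e^89)) = 89

Interpretation: for a small percentage change in X, the percentage change in Y is approximately 89.00 times as large.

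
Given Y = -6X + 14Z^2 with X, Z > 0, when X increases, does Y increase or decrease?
Y decreases

Taking the partial derivative:
∂Y/∂X = -6

∂Y/∂X = -6 < 0 (assuming positive values)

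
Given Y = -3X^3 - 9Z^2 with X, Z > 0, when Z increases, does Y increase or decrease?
Y decreases

Taking the partial derivative:
∂Y/∂Z = -18Z

∂Y/∂Z = -18Z < 0 (assuming positive values)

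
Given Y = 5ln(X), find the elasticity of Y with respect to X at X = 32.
Elasticity = 1/ln(32) ≈ 0.2885

Elasticity = (dY/dX) · (X/Y)

dY/dX = 5/X
At X = 32: dY/dX = 5/32, Y = 5·ln(32)

Elasticity = (5/32) · (32 / (5·ln(32))) = 1/ln(32) ≈ 0.2885

Interpretation: for a small percentage change in X, the percentage change in Y is approximately 0.29 times as large.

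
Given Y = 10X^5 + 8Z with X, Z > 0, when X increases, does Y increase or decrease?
Y increases

Taking the partial derivative:
∂Y/∂X = 50X^4

∂Y/∂X = 50X^4 > 0 (assuming positive values)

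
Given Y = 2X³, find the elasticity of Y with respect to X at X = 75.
Elasticity = 3

Elasticity = (dY/dX) · (X/Y)

dY/dX = 6·X²
At X = 75: dY/dX = 33750, Y = 843750

Elasticity = 33750 · (75 / 843750) = 3

Interpretation: for a small percentage change in X, the percentage change in Y is approximately 3.00 times as large.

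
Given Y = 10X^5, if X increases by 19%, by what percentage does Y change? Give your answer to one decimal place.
138.6%

For Y = 10X^5:
If X → X(1 + 0.19)
Then Y → Y · (1 + 0.19)^5
     ≈ Y · 2.3864

Percentage change = ((1 + 0.19)^5 − 1) × 100% ≈ 138.6%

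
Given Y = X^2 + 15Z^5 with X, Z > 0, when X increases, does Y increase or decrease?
Y increases

Taking the partial derivative:
∂Y/∂X = 2X

∂Y/∂X = 2X > 0 (assuming positive values)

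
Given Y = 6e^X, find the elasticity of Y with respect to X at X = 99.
Elasticity = 99

Elasticity = (dY/dX) · (X/Y)

dY/dX = 6·e^X
At X = 99: dY/dX = 6·e^99, Y = 6·e^99

Elasticity = (6·e^99) · (99 / (6·e^99)) = 99

Interpretation: for a small percentage change in X, the percentage change in Y is approximately 99.00 times as large.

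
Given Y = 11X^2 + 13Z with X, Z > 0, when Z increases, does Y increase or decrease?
Y increases

Taking the partial derivative:
∂Y/∂Z = 13

∂Y/∂Z = 13 > 0 (assuming positive values)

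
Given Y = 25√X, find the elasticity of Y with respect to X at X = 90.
Elasticity = 1/2

Elasticity = (dY/dX) · (X/Y)

dY/dX = 25/(2·√X)
At X = 90: dY/dX = 5·√10/12, Y = 75·√10

Elasticity = (5·√10/12) · (90 / (75·√10)) = 1/2

Interpretation: for a small percentage change in X, the percentage change in Y is approximately 0.50 times as large.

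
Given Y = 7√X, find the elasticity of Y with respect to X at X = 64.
Elasticity = 1/2

Elasticity = (dY/dX) · (X/Y)

dY/dX = 7/(2·√X)
At X = 64: dY/dX = 7/16, Y = 56

Elasticity = (7/16) · (64 / 56) = 1/2

Interpretation: for a small percentage change in X, the percentage change in Y is approximately 0.50 times as large.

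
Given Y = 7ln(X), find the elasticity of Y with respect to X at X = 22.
Elasticity = 1/ln(22) ≈ 0.3235

Elasticity = (dY/dX) · (X/Y)

dY/dX = 7/X
At X = 22: dY/dX = 7/22, Y = 7·ln(22)

Elasticity = (7/22) · (22 / (7·ln(22))) = 1/ln(22) ≈ 0.3235

Interpretation: for a small percentage change in X, the percentage change in Y is approximately 0.32 times as large.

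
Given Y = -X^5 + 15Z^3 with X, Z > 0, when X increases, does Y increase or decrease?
Y decreases

Taking the partial derivative:
∂Y/∂X = -5X^4

∂Y/∂X = -5X^4 < 0 (assuming positive values)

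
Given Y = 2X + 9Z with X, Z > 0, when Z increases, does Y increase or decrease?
Y increases

Taking the partial derivative:
∂Y/∂Z = 9

∂Y/∂Z = 9 > 0 (assuming positive values)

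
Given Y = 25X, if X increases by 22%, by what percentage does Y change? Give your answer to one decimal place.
22.0%

For Y = 25X:
If X → X(1 + 0.22)
Then Y → Y · (1 + 0.22)^1
     = Y · 1.2200

Percentage change = ((1 + 0.22)^1 − 1) × 100% = 22.0%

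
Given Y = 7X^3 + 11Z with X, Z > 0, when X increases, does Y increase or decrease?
Y increases

Taking the partial derivative:
∂Y/∂X = 21X^2

∂Y/∂X = 21X^2 > 0 (assuming positive values)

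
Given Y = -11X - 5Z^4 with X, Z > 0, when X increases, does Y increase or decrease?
Y decreases

Taking the partial derivative:
∂Y/∂X = -11

∂Y/∂X = -11 < 0 (assuming positive values)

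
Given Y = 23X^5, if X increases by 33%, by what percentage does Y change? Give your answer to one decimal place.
316.2%

For Y = 23X^5:
If X → X(1 + 0.33)
Then Y → Y · (1 + 0.33)^5
     ≈ Y · 4.1616

Percentage change = ((1 + 0.33)^5 − 1) × 100% ≈ 316.2%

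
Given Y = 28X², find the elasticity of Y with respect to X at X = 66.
Elasticity = 2

Elasticity = (dY/dX) · (X/Y)

dY/dX = 56·X
At X = 66: dY/dX = 3696, Y = 121968

Elasticity = 3696 · (66 / 121968) = 2

Interpretation: for a small percentage change in X, the percentage change in Y is approximately 2.00 times as large.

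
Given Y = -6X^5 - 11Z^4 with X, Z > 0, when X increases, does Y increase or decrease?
Y decreases

Taking the partial derivative:
∂Y/∂X = -30X^4

∂Y/∂X = -30X^4 < 0 (assuming positive values)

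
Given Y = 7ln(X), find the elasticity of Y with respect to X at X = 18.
Elasticity = 1/ln(18) ≈ 0.3460

Elasticity = (dY/dX) · (X/Y)

dY/dX = 7/X
At X = 18: dY/dX = 7/18, Y = 7·ln(18)

Elasticity = (7/18) · (18 / (7·ln(18))) = 1/ln(18) ≈ 0.3460

Interpretation: for a small percentage change in X, the percentage change in Y is approximately 0.35 times as large.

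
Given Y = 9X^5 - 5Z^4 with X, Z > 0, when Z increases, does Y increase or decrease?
Y decreases

Taking the partial derivative:
∂Y/∂Z = -20Z^3

∂Y/∂Z = -20Z^3 < 0 (assuming positive values)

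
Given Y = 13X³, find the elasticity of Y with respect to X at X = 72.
Elasticity = 3

Elasticity = (dY/dX) · (X/Y)

dY/dX = 39·X²
At X = 72: dY/dX = 202176, Y = 4852224

Elasticity = 202176 · (72 / 4852224) = 3

Interpretation: for a small percentage change in X, the percentage change in Y is approximately 3.00 times as large.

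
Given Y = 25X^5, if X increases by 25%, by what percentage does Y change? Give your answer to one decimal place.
205.2%

For Y = 25X^5:
If X → X(1 + 0.25)
Then Y → Y · (1 + 0.25)^5
     ≈ Y · 3.0518

Percentage change = ((1 + 0.25)^5 − 1) × 100% ≈ 205.2%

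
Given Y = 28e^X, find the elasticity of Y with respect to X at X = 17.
Elasticity = 17

Elasticity = (dY/dX) · (X/Y)

dY/dX = 28·e^X
At X = 17: dY/dX = 28·e^17, Y = 28·e^17

Elasticity = (28·e^17) · (17 / (28·e^17)) = 17

Interpretation: for a small percentage change in X, the percentage change in Y is approximately 17.00 times as large.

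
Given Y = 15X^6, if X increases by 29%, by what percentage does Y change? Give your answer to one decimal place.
360.8%

For Y = 15X^6:
If X → X(1 + 0.29)
Then Y → Y · (1 + 0.29)^6
     ≈ Y · 4.6083

Percentage change = ((1 + 0.29)^6 − 1) × 100% ≈ 360.8%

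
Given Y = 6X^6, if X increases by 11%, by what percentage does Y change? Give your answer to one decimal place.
87.0%

For Y = 6X^6:
If X → X(1 + 0.11)
Then Y → Y · (1 + 0.11)^6
     ≈ Y · 1.8704

Percentage change = ((1 + 0.11)^6 − 1) × 100% ≈ 87.0%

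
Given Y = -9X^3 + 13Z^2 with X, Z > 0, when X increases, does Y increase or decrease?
Y decreases

Taking the partial derivative:
∂Y/∂X = -27X^2

∂Y/∂X = -27X^2 < 0 (assuming positive values)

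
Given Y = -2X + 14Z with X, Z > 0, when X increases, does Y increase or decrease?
Y decreases

Taking the partial derivative:
∂Y/∂X = -2

∂Y/∂X = -2 < 0 (assuming positive values)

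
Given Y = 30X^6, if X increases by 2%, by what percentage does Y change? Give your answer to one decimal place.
12.6%

For Y = 30X^6:
If X → X(1 + 0.02)
Then Y → Y · (1 + 0.02)^6
     ≈ Y · 1.1262

Percentage change = ((1 + 0.02)^6 − 1) × 100% ≈ 12.6%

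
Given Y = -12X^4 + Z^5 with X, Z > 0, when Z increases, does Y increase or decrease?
Y increases

Taking the partial derivative:
∂Y/∂Z = 5Z^4

∂Y/∂Z = 5Z^4 > 0 (assuming positive values)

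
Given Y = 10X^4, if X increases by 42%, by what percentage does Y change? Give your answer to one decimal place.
306.6%

For Y = 10X^4:
If X → X(1 + 0.42)
Then Y → Y · (1 + 0.42)^4
     ≈ Y · 4.0659

Percentage change = ((1 + 0.42)^4 − 1) × 100% ≈ 306.6%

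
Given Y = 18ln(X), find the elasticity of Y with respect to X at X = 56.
Elasticity = 1/ln(56) ≈ 0.2484

Elasticity = (dY/dX) · (X/Y)

dY/dX = 18/X
At X = 56: dY/dX = 9/28, Y = 18·ln(56)

Elasticity = (9/28) · (56 / (18·ln(56))) = 1/ln(56) ≈ 0.2484

Interpretation: for a small percentage change in X, the percentage change in Y is approximately 0.25 times as large.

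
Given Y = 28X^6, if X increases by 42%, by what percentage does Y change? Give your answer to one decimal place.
719.8%

For Y = 28X^6:
If X → X(1 + 0.42)
Then Y → Y · (1 + 0.42)^6
     ≈ Y · 8.1984

Percentage change = ((1 + 0.42)^6 − 1) × 100% ≈ 719.8%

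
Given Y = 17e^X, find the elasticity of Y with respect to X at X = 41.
Elasticity = 41

Elasticity = (dY/dX) · (X/Y)

dY/dX = 17·e^X
At X = 41: dY/dX = 17·e^41, Y = 17·e^41

Elasticity = (17·e^41) · (41 / (17·e^41)) = 41

Interpretation: for a small percentage change in X, the percentage change in Y is approximately 41.00 times as large.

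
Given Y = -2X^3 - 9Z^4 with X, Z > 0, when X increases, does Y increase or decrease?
Y decreases

Taking the partial derivative:
∂Y/∂X = -6X^2

∂Y/∂X = -6X^2 < 0 (assuming positive values)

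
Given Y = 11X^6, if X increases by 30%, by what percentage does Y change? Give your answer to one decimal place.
382.7%

For Y = 11X^6:
If X → X(1 + 0.3)
Then Y → Y · (1 + 0.3)^6
     ≈ Y · 4.8268

Percentage change = ((1 + 0.3)^6 − 1) × 100% ≈ 382.7%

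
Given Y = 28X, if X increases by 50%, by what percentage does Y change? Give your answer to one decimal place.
50.0%

For Y = 28X:
If X → X(1 + 0.5)
Then Y → Y · (1 + 0.5)^1
     = Y · 1.5000

Percentage change = ((1 + 0.5)^1 − 1) × 100% = 50.0%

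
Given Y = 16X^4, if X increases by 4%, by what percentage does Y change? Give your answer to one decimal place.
17.0%

For Y = 16X^4:
If X → X(1 + 0.04)
Then Y → Y · (1 + 0.04)^4
     ≈ Y · 1.1699

Percentage change = ((1 + 0.04)^4 − 1) × 100% ≈ 17.0%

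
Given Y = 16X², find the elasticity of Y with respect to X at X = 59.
Elasticity = 2

Elasticity = (dY/dX) · (X/Y)

dY/dX = 32·X
At X = 59: dY/dX = 1888, Y = 55696

Elasticity = 1888 · (59 / 55696) = 2

Interpretation: for a small percentage change in X, the percentage change in Y is approximately 2.00 times as large.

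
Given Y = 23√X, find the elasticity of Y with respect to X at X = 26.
Elasticity = 1/2

Elasticity = (dY/dX) · (X/Y)

dY/dX = 23/(2·√X)
At X = 26: dY/dX = 23·√26/52, Y = 23·√26

Elasticity = (23·√26/52) · (26 / (23·√26)) = 1/2

Interpretation: for a small percentage change in X, the percentage change in Y is approximately 0.50 times as large.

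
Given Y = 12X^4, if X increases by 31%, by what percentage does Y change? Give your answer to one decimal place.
194.5%

For Y = 12X^4:
If X → X(1 + 0.31)
Then Y → Y · (1 + 0.31)^4
     ≈ Y · 2.9450

Percentage change = ((1 + 0.31)^4 − 1) × 100% ≈ 194.5%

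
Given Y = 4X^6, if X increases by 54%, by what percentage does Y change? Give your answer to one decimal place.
1233.9%

For Y = 4X^6:
If X → X(1 + 0.54)
Then Y → Y · (1 + 0.54)^6
     ≈ Y · 13.3390

Percentage change = ((1 + 0.54)^6 − 1) × 100% ≈ 1233.9%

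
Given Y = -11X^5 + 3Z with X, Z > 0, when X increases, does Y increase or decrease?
Y decreases

Taking the partial derivative:
∂Y/∂X = -55X^4

∂Y/∂X = -55X^4 < 0 (assuming positive values)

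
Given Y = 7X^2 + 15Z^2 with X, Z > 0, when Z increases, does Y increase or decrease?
Y increases

Taking the partial derivative:
∂Y/∂Z = 30Z

∂Y/∂Z = 30Z > 0 (assuming positive values)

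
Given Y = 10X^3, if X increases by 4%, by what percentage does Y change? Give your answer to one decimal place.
12.5%

For Y = 10X^3:
If X → X(1 + 0.04)
Then Y → Y · (1 + 0.04)^3
     ≈ Y · 1.1249

Percentage change = ((1 + 0.04)^3 − 1) × 100% ≈ 12.5%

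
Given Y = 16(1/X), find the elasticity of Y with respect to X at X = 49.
Elasticity = -1

Elasticity = (dY/dX) · (X/Y)

dY/dX = -16/X²
At X = 49: dY/dX = -16/2401, Y = 16/49

Elasticity = (-16/2401) · (49 / (16/49)) = -1

Interpretation: for a small percentage change in X, the percentage change in Y is approximately -1.00 times as large.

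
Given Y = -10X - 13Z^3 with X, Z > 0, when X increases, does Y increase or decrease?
Y decreases

Taking the partial derivative:
∂Y/∂X = -10

∂Y/∂X = -10 < 0 (assuming positive values)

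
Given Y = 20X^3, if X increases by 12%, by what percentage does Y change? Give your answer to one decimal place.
40.5%

For Y = 20X^3:
If X → X(1 + 0.12)
Then Y → Y · (1 + 0.12)^3
     ≈ Y · 1.4049

Percentage change = ((1 + 0.12)^3 − 1) × 100% ≈ 40.5%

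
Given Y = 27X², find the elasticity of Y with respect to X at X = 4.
Elasticity = 2

Elasticity = (dY/dX) · (X/Y)

dY/dX = 54·X
At X = 4: dY/dX = 216, Y = 432

Elasticity = 216 · (4 / 432) = 2

Interpretation: for a small percentage change in X, the percentage change in Y is approximately 2.00 times as large.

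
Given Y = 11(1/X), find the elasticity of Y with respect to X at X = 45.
Elasticity = -1

Elasticity = (dY/dX) · (X/Y)

dY/dX = -11/X²
At X = 45: dY/dX = -11/2025, Y = 11/45

Elasticity = (-11/2025) · (45 / (11/45)) = -1

Interpretation: for a small percentage change in X, the percentage change in Y is approximately -1.00 times as large.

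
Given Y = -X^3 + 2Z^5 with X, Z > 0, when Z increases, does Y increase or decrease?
Y increases

Taking the partial derivative:
∂Y/∂Z = 10Z^4

∂Y/∂Z = 10Z^4 > 0 (assuming positive values)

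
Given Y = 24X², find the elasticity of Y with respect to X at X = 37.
Elasticity = 2

Elasticity = (dY/dX) · (X/Y)

dY/dX = 48·X
At X = 37: dY/dX = 1776, Y = 32856

Elasticity = 1776 · (37 / 32856) = 2

Interpretation: for a small percentage change in X, the percentage change in Y is approximately 2.00 times as large.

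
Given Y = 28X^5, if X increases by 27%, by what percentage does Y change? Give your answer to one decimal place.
230.4%

For Y = 28X^5:
If X → X(1 + 0.27)
Then Y → Y · (1 + 0.27)^5
     ≈ Y · 3.3038

Percentage change = ((1 + 0.27)^5 − 1) × 100% ≈ 230.4%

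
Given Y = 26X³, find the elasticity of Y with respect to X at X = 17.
Elasticity = 3

Elasticity = (dY/dX) · (X/Y)

dY/dX = 78·X²
At X = 17: dY/dX = 22542, Y = 127738

Elasticity = 22542 · (17 / 127738) = 3

Interpretation: for a small percentage change in X, the percentage change in Y is approximately 3.00 times as large.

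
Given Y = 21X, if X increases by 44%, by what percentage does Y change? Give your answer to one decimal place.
44.0%

For Y = 21X:
If X → X(1 + 0.44)
Then Y → Y · (1 + 0.44)^1
     = Y · 1.4400

Percentage change = ((1 + 0.44)^1 − 1) × 100% = 44.0%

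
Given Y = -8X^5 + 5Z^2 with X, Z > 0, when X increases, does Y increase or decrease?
Y decreases

Taking the partial derivative:
∂Y/∂X = -40X^4

∂Y/∂X = -40X^4 < 0 (assuming positive values)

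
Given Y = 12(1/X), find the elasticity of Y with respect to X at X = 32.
Elasticity = -1

Elasticity = (dY/dX) · (X/Y)

dY/dX = -12/X²
At X = 32: dY/dX = -3/256, Y = 3/8

Elasticity = (-3/256) · (32 / (3/8)) = -1

Interpretation: for a small percentage change in X, the percentage change in Y is approximately -1.00 times as large.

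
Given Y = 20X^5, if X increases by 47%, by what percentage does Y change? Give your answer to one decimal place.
586.4%

For Y = 20X^5:
If X → X(1 + 0.47)
Then Y → Y · (1 + 0.47)^5
     ≈ Y · 6.8641

Percentage change = ((1 + 0.47)^5 − 1) × 100% ≈ 586.4%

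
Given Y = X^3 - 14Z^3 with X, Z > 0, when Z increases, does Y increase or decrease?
Y decreases

Taking the partial derivative:
∂Y/∂Z = -42Z^2

∂Y/∂Z = -42Z^2 < 0 (assuming positive values)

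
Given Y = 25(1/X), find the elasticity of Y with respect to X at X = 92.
Elasticity = -1

Elasticity = (dY/dX) · (X/Y)

dY/dX = -25/X²
At X = 92: dY/dX = -25/8464, Y = 25/92

Elasticity = (-25/8464) · (92 / (25/92)) = -1

Interpretation: for a small percentage change in X, the percentage change in Y is approximately -1.00 times as large.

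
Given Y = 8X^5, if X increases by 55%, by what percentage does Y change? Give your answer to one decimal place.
794.7%

For Y = 8X^5:
If X → X(1 + 0.55)
Then Y → Y · (1 + 0.55)^5
     ≈ Y · 8.9466

Percentage change = ((1 + 0.55)^5 − 1) × 100% ≈ 794.7%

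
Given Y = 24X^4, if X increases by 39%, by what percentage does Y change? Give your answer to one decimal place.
273.3%

For Y = 24X^4:
If X → X(1 + 0.39)
Then Y → Y · (1 + 0.39)^4
     ≈ Y · 3.7330

Percentage change = ((1 + 0.39)^4 − 1) × 100% ≈ 273.3%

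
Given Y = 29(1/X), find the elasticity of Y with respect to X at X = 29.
Elasticity = -1

Elasticity = (dY/dX) · (X/Y)

dY/dX = -29/X²
At X = 29: dY/dX = -1/29, Y = 1

Elasticity = (-1/29) · (29 / 1) = -1

Interpretation: for a small percentage change in X, the percentage change in Y is approximately -1.00 times as large.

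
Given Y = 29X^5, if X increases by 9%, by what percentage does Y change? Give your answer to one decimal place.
53.9%

For Y = 29X^5:
If X → X(1 + 0.09)
Then Y → Y · (1 + 0.09)^5
     ≈ Y · 1.5386

Percentage change = ((1 + 0.09)^5 − 1) × 100% ≈ 53.9%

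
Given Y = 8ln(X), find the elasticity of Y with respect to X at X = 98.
Elasticity = 1/ln(98) ≈ 0.2181

Elasticity = (dY/dX) · (X/Y)

dY/dX = 8/X
At X = 98: dY/dX = 4/49, Y = 8·ln(98)

Elasticity = (4/49) · (98 / (8·ln(98))) = 1/ln(98) ≈ 0.2181

Interpretation: for a small percentage change in X, the percentage change in Y is approximately 0.22 times as large.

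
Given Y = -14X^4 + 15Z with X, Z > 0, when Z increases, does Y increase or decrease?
Y increases

Taking the partial derivative:
∂Y/∂Z = 15

∂Y/∂Z = 15 > 0 (assuming positive values)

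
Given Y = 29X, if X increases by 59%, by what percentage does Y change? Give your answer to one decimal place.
59.0%

For Y = 29X:
If X → X(1 + 0.59)
Then Y → Y · (1 + 0.59)^1
     = Y · 1.5900

Percentage change = ((1 + 0.59)^1 − 1) × 100% = 59.0%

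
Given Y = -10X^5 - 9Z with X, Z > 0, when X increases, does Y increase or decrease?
Y decreases

Taking the partial derivative:
∂Y/∂X = -50X^4

∂Y/∂X = -50X^4 < 0 (assuming positive values)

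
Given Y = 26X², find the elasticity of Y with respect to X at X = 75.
Elasticity = 2

Elasticity = (dY/dX) · (X/Y)

dY/dX = 52·X
At X = 75: dY/dX = 3900, Y = 146250

Elasticity = 3900 · (75 / 146250) = 2

Interpretation: for a small percentage change in X, the percentage change in Y is approximately 2.00 times as large.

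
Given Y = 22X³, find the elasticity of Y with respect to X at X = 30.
Elasticity = 3

Elasticity = (dY/dX) · (X/Y)

dY/dX = 66·X²
At X = 30: dY/dX = 59400, Y = 594000

Elasticity = 59400 · (30 / 594000) = 3

Interpretation: for a small percentage change in X, the percentage change in Y is approximately 3.00 times as large.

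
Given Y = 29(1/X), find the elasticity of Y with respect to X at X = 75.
Elasticity = -1

Elasticity = (dY/dX) · (X/Y)

dY/dX = -29/X²
At X = 75: dY/dX = -29/5625, Y = 29/75

Elasticity = (-29/5625) · (75 / (29/75)) = -1

Interpretation: for a small percentage change in X, the percentage change in Y is approximately -1.00 times as large.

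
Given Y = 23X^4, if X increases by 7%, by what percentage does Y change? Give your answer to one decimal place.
31.1%

For Y = 23X^4:
If X → X(1 + 0.07)
Then Y → Y · (1 + 0.07)^4
     ≈ Y · 1.3108

Percentage change = ((1 + 0.07)^4 − 1) × 100% ≈ 31.1%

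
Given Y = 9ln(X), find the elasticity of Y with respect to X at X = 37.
Elasticity = 1/ln(37) ≈ 0.2769

Elasticity = (dY/dX) · (X/Y)

dY/dX = 9/X
At X = 37: dY/dX = 9/37, Y = 9·ln(37)

Elasticity = (9/37) · (37 / (9·ln(37))) = 1/ln(37) ≈ 0.2769

Interpretation: for a small percentage change in X, the percentage change in Y is approximately 0.28 times as large.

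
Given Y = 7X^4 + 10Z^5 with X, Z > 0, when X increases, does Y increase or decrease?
Y increases

Taking the partial derivative:
∂Y/∂X = 28X^3

∂Y/∂X = 28X^3 > 0 (assuming positive values)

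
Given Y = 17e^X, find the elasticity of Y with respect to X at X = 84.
Elasticity = 84

Elasticity = (dY/dX) · (X/Y)

dY/dX = 17·e^X
At X = 84: dY/dX = 17·e^84, Y = 17·e^84

Elasticity = (17·e^84) · (84 / (17·e^84)) = 84

Interpretation: for a small percentage change in X, the percentage change in Y is approximately 84.00 times as large.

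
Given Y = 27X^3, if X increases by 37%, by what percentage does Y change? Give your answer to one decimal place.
157.1%

For Y = 27X^3:
If X → X(1 + 0.37)
Then Y → Y · (1 + 0.37)^3
     ≈ Y · 2.5714

Percentage change = ((1 + 0.37)^3 − 1) × 100% ≈ 157.1%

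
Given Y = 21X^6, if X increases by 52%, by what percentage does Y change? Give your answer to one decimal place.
1133.3%

For Y = 21X^6:
If X → X(1 + 0.52)
Then Y → Y · (1 + 0.52)^6
     ≈ Y · 12.3328

Percentage change = ((1 + 0.52)^6 − 1) × 100% ≈ 1133.3%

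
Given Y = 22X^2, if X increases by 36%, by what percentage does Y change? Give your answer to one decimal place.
85.0%

For Y = 22X^2:
If X → X(1 + 0.36)
Then Y → Y · (1 + 0.36)^2
     = Y · 1.8496

Percentage change = ((1 + 0.36)^2 − 1) × 100% ≈ 85.0%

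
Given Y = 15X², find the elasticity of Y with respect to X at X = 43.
Elasticity = 2

Elasticity = (dY/dX) · (X/Y)

dY/dX = 30·X
At X = 43: dY/dX = 1290, Y = 27735

Elasticity = 1290 · (43 / 27735) = 2

Interpretation: for a small percentage change in X, the percentage change in Y is approximately 2.00 times as large.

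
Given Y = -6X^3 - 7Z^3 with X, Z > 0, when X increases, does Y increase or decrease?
Y decreases

Taking the partial derivative:
∂Y/∂X = -18X^2

∂Y/∂X = -18X^2 < 0 (assuming positive values)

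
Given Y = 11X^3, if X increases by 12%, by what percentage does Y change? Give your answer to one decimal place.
40.5%

For Y = 11X^3:
If X → X(1 + 0.12)
Then Y → Y · (1 + 0.12)^3
     ≈ Y · 1.4049

Percentage change = ((1 + 0.12)^3 − 1) × 100% ≈ 40.5%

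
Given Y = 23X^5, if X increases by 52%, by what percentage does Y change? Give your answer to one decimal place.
711.4%

For Y = 23X^5:
If X → X(1 + 0.52)
Then Y → Y · (1 + 0.52)^5
     ≈ Y · 8.1137

Percentage change = ((1 + 0.52)^5 − 1) × 100% ≈ 711.4%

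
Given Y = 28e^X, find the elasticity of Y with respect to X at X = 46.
Elasticity = 46

Elasticity = (dY/dX) · (X/Y)

dY/dX = 28·e^X
At X = 46: dY/dX = 28·e^46, Y = 28·e^46

Elasticity = (28·e^46) · (46 / (28·e^46)) = 46

Interpretation: for a small percentage change in X, the percentage change in Y is approximately 46.00 times as large.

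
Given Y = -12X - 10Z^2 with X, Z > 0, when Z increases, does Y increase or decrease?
Y decreases

Taking the partial derivative:
∂Y/∂Z = -20Z

∂Y/∂Z = -20Z < 0 (assuming positive values)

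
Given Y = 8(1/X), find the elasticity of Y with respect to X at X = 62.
Elasticity = -1

Elasticity = (dY/dX) · (X/Y)

dY/dX = -8/X²
At X = 62: dY/dX = -2/961, Y = 4/31

Elasticity = (-2/961) · (62 / (4/31)) = -1

Interpretation: for a small percentage change in X, the percentage change in Y is approximately -1.00 times as large.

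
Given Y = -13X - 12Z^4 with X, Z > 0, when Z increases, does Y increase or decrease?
Y decreases

Taking the partial derivative:
∂Y/∂Z = -48Z^3

∂Y/∂Z = -48Z^3 < 0 (assuming positive values)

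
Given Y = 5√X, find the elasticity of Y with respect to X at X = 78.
Elasticity = 1/2

Elasticity = (dY/dX) · (X/Y)

dY/dX = 5/(2·√X)
At X = 78: dY/dX = 5·√78/156, Y = 5·√78

Elasticity = (5·√78/156) · (78 / (5·√78)) = 1/2

Interpretation: for a small percentage change in X, the percentage change in Y is approximately 0.50 times as large.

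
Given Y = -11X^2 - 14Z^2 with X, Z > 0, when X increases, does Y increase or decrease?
Y decreases

Taking the partial derivative:
∂Y/∂X = -22X

∂Y/∂X = -22X < 0 (assuming positive values)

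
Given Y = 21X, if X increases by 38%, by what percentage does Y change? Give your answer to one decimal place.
38.0%

For Y = 21X:
If X → X(1 + 0.38)
Then Y → Y · (1 + 0.38)^1
     = Y · 1.3800

Percentage change = ((1 + 0.38)^1 − 1) × 100% = 38.0%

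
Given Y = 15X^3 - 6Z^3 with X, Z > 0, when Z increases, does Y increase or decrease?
Y decreases

Taking the partial derivative:
∂Y/∂Z = -18Z^2

∂Y/∂Z = -18Z^2 < 0 (assuming positive values)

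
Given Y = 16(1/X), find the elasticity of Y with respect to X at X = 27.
Elasticity = -1

Elasticity = (dY/dX) · (X/Y)

dY/dX = -16/X²
At X = 27: dY/dX = -16/729, Y = 16/27

Elasticity = (-16/729) · (27 / (16/27)) = -1

Interpretation: for a small percentage change in X, the percentage change in Y is approximately -1.00 times as large.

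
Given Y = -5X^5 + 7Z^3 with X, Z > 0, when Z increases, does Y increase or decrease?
Y increases

Taking the partial derivative:
∂Y/∂Z = 21Z^2

∂Y/∂Z = 21Z^2 > 0 (assuming positive values)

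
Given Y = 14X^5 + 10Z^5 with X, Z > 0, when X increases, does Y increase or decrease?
Y increases

Taking the partial derivative:
∂Y/∂X = 70X^4

∂Y/∂X = 70X^4 > 0 (assuming positive values)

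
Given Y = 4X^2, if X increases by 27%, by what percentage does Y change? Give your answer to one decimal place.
61.3%

For Y = 4X^2:
If X → X(1 + 0.27)
Then Y → Y · (1 + 0.27)^2
     = Y · 1.6129

Percentage change = ((1 + 0.27)^2 − 1) × 100% ≈ 61.3%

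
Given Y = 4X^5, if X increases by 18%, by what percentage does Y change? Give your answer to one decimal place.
128.8%

For Y = 4X^5:
If X → X(1 + 0.18)
Then Y → Y · (1 + 0.18)^5
     ≈ Y · 2.2878

Percentage change = ((1 + 0.18)^5 − 1) × 100% ≈ 128.8%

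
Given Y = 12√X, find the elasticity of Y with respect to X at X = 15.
Elasticity = 1/2

Elasticity = (dY/dX) · (X/Y)

dY/dX = 6/√X
At X = 15: dY/dX = 2·√15/5, Y = 12·√15

Elasticity = (2·√15/5) · (15 / (12·√15)) = 1/2

Interpretation: for a small percentage change in X, the percentage change in Y is approximately 0.50 times as large.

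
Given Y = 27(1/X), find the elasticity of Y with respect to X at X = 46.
Elasticity = -1

Elasticity = (dY/dX) · (X/Y)

dY/dX = -27/X²
At X = 46: dY/dX = -27/2116, Y = 27/46

Elasticity = (-27/2116) · (46 / (27/46)) = -1

Interpretation: for a small percentage change in X, the percentage change in Y is approximately -1.00 times as large.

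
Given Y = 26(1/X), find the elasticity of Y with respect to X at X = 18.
Elasticity = -1

Elasticity = (dY/dX) · (X/Y)

dY/dX = -26/X²
At X = 18: dY/dX = -13/162, Y = 13/9

Elasticity = (-13/162) · (18 / (13/9)) = -1

Interpretation: for a small percentage change in X, the percentage change in Y is approximately -1.00 times as large.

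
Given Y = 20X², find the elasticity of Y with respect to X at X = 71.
Elasticity = 2

Elasticity = (dY/dX) · (X/Y)

dY/dX = 40·X
At X = 71: dY/dX = 2840, Y = 100820

Elasticity = 2840 · (71 / 100820) = 2

Interpretation: for a small percentage change in X, the percentage change in Y is approximately 2.00 times as large.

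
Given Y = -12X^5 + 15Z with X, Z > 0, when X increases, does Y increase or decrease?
Y decreases

Taking the partial derivative:
∂Y/∂X = -60X^4

∂Y/∂X = -60X^4 < 0 (assuming positive values)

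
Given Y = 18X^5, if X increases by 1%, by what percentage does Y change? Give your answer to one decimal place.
5.1%

For Y = 18X^5:
If X → X(1 + 0.01)
Then Y → Y · (1 + 0.01)^5
     ≈ Y · 1.0510

Percentage change = ((1 + 0.01)^5 − 1) × 100% ≈ 5.1%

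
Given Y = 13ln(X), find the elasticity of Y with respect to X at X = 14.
Elasticity = 1/ln(14) ≈ 0.3789

Elasticity = (dY/dX) · (X/Y)

dY/dX = 13/X
At X = 14: dY/dX = 13/14, Y = 13·ln(14)

Elasticity = (13/14) · (14 / (13·ln(14))) = 1/ln(14) ≈ 0.3789

Interpretation: for a small percentage change in X, the percentage change in Y is approximately 0.38 times as large.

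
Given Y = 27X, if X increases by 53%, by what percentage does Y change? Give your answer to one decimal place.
53.0%

For Y = 27X:
If X → X(1 + 0.53)
Then Y → Y · (1 + 0.53)^1
     = Y · 1.5300

Percentage change = ((1 + 0.53)^1 − 1) × 100% = 53.0%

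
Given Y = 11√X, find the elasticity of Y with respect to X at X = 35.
Elasticity = 1/2

Elasticity = (dY/dX) · (X/Y)

dY/dX = 11/(2·√X)
At X = 35: dY/dX = 11·√35/70, Y = 11·√35

Elasticity = (11·√35/70) · (35 / (11·√35)) = 1/2

Interpretation: for a small percentage change in X, the percentage change in Y is approximately 0.50 times as large.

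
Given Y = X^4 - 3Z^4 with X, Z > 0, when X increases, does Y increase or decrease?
Y increases

Taking the partial derivative:
∂Y/∂X = 4X^3

∂Y/∂X = 4X^3 > 0 (assuming positive values)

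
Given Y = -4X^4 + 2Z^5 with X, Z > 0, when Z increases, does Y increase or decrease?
Y increases

Taking the partial derivative:
∂Y/∂Z = 10Z^4

∂Y/∂Z = 10Z^4 > 0 (assuming positive values)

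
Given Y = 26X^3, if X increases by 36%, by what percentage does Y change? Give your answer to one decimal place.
151.5%

For Y = 26X^3:
If X → X(1 + 0.36)
Then Y → Y · (1 + 0.36)^3
     ≈ Y · 2.5155

Percentage change = ((1 + 0.36)^3 − 1) × 100% ≈ 151.5%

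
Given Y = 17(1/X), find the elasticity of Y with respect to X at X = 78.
Elasticity = -1

Elasticity = (dY/dX) · (X/Y)

dY/dX = -17/X²
At X = 78: dY/dX = -17/6084, Y = 17/78

Elasticity = (-17/6084) · (78 / (17/78)) = -1

Interpretation: for a small percentage change in X, the percentage change in Y is approximately -1.00 times as large.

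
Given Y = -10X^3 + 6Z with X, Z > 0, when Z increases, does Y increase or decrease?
Y increases

Taking the partial derivative:
∂Y/∂Z = 6

∂Y/∂Z = 6 > 0 (assuming positive values)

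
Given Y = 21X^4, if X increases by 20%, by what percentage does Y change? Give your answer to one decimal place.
107.4%

For Y = 21X^4:
If X → X(1 + 0.2)
Then Y → Y · (1 + 0.2)^4
     = Y · 2.0736

Percentage change = ((1 + 0.2)^4 − 1) × 100% ≈ 107.4%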